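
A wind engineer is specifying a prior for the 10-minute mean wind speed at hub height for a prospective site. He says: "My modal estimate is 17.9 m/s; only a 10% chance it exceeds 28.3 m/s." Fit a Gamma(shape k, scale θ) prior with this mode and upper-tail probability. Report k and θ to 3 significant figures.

Gamma(k,θ) with k>1 has mode (k−1)θ, so θ = 17.9/(k−1).
Need P(X < 28.3) = 0.9 with θ tied to k this way. Start at k = 2, θ = 17.9: P(X<28.3) ≈ 0.469.
Too low — raise k to concentrate. Iterating converges to k ≈ 9.94.
Then θ = 17.9/(9.94−1) ≈ 2.

k ≈ 9.94, θ ≈ 2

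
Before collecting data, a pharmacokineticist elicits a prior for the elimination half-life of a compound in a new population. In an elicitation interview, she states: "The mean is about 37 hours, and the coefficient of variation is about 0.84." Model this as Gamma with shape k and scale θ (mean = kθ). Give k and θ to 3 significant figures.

For Gamma(k, scale θ): mean = kθ, variance = kθ², so CV = 1/√k.
CV = 0.84, hence k = 1/CV² = 1.42.
Then θ = mean/k = 37/1.42 = 26.1.

k ≈ 1.42, θ ≈ 26.1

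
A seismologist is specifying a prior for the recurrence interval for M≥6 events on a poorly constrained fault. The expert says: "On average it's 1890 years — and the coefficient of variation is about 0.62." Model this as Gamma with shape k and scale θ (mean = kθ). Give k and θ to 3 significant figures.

For Gamma(k, scale θ): mean = kθ, variance = kθ², so CV = 1/√k.
CV = 0.62, hence k = 1/CV² = 2.6.
Then θ = mean/k = 1890/2.6 = 727.

k ≈ 2.6, θ ≈ 727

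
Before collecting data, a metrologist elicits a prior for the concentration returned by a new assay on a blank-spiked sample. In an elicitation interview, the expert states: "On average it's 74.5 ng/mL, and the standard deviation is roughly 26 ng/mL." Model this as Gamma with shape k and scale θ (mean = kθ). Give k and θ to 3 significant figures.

For Gamma(k, scale θ): mean = kθ, variance = kθ², so CV = 1/√k.
CV = SD/mean = 26/74.5 = 0.349, hence k = 1/CV² = 8.21.
Then θ = mean/k = 74.5/8.21 = 9.07.

k ≈ 8.21, θ ≈ 9.07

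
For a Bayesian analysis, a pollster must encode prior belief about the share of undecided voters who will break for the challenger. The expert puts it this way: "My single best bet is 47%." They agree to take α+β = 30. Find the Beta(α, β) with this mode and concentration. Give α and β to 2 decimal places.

α = 14.16, β = 15.84

For α,β > 1 the Beta mode is (α−1)/(α+β−2). With α+β = 30, the mode is (α−1)/28.
Set (α−1)/28 = 0.47 → α = 1 + 0.47·28 = 14.16.
β = 30 − α = 15.84.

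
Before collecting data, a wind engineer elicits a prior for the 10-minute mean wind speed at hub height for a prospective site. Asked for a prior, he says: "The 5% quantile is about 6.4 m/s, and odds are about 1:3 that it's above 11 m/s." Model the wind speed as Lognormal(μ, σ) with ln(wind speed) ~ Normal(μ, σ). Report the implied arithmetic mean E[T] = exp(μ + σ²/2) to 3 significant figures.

If T ~ Lognormal(μ,σ) then ln T ~ Normal(μ,σ), so the p-quantile of ln T is μ + z_p·σ.
ln(6.4) = 1.856 and ln(11) = 2.398; z_{0.05} = -1.645, z_{0.75} = 0.6745.
σ = (2.398 − 1.856)/(0.6745 − (-1.645)) = 0.234.
μ = 1.856 − (-1.645)·0.234 = 2.240.
E[T] = exp(μ + σ²/2) = exp(2.240 + 0.0273) = 9.66 m/s.

E[T] ≈ 9.66 m/s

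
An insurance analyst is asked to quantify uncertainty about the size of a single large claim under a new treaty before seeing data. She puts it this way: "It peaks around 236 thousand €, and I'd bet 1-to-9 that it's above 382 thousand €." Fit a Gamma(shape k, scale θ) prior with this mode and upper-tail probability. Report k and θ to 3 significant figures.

k ≈ 9.11, θ ≈ 29.1

Gamma(k,θ) with k>1 has mode (k−1)θ, so θ = 236/(k−1).
Need P(X < 382) = 0.9 with θ tied to k this way. Start at k = 2, θ = 236: P(X<382) ≈ 0.481.
Too low — raise k to concentrate. Iterating converges to k ≈ 9.11.
Then θ = 236/(9.11−1) ≈ 29.1.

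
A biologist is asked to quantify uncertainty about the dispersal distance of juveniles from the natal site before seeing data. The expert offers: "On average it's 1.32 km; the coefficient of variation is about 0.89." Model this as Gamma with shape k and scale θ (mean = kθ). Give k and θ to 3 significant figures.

For Gamma(k, scale θ): mean = kθ, variance = kθ², so CV = 1/√k.
CV = 0.89, hence k = 1/CV² = 1.26.
Then θ = mean/k = 1.32/1.26 = 1.05.

k ≈ 1.26, θ ≈ 1.05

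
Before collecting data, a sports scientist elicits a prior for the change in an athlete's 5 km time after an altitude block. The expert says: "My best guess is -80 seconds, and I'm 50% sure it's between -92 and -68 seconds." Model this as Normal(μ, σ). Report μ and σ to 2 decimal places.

A symmetric 50% interval runs μ ± z·σ with z = 0.6745.
Half-width = 12, so σ = 12/0.6745 = 17.79.
μ is the stated best guess, -80.00.

μ = -80.00, σ = 17.79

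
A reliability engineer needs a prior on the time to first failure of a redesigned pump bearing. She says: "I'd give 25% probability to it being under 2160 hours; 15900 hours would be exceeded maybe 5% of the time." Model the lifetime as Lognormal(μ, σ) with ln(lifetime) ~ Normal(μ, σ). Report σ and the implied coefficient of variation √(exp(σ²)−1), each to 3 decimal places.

σ ≈ 0.861, CV ≈ 1.048

If T ~ Lognormal(μ,σ) then ln T ~ Normal(μ,σ), so the p-quantile of ln T is μ + z_p·σ.
ln(2160) = 7.678 and ln(15900) = 9.674; z_{0.25} = -0.6745, z_{0.95} = 1.645.
σ = (9.674 − 7.678)/(1.645 − (-0.6745)) = 0.861.
μ = 7.678 − (-0.6745)·0.861 = 8.258.
CV = √(exp(σ²)−1) = √(exp(0.7408)−1) = 1.048.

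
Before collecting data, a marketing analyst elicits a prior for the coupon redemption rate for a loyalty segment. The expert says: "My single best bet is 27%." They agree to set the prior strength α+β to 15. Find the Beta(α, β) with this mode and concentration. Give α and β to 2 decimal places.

α = 4.51, β = 10.49

For α,β > 1 the Beta mode is (α−1)/(α+β−2). With α+β = 15, the mode is (α−1)/13.
Set (α−1)/13 = 0.27 → α = 1 + 0.27·13 = 4.51.
β = 15 − α = 10.49.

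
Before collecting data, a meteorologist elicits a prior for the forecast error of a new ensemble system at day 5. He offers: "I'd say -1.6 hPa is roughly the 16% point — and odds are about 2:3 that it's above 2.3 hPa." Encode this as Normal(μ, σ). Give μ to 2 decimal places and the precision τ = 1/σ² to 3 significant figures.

μ = 1.51, τ = 0.102

The p-quantile of Normal(μ,σ) is μ + z_p·σ, with z_{0.16} = -0.9945 and z_{0.6} = 0.2533.
Eliminate σ: μ = (z₂·x₁ − z₁·x₂)/(z₂ − z₁) = (0.2533·-1.6 − (-0.9945)·2.3)/1.248 = 1.51.
Then σ = (x₂ − x₁)/(z₂ − z₁) = (2.3 − -1.6)/1.248 = 3.13.
Precision τ = 1/σ² = 1/3.125² = 0.102.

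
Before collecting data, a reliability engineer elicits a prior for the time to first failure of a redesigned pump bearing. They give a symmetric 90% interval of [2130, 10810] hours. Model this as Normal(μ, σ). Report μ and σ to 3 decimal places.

A symmetric 90% interval runs μ ± z·σ with z = 1.645.
Half-width = 4340, so σ = 4340/1.645 = 2638.533.
μ is the interval midpoint, 6470.000.

μ = 6470.000, σ = 2638.533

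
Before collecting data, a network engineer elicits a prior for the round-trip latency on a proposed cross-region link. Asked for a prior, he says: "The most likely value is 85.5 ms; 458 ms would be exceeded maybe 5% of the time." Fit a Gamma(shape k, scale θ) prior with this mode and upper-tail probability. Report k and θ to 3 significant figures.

Gamma(k,θ) with k>1 has mode (k−1)θ, so θ = 85.5/(k−1).
Need P(X < 458) = 0.95 with θ tied to k this way. Start at k = 2, θ = 85.5: P(X<458) ≈ 0.970.
Too high — lower k to spread out. Iterating converges to k ≈ 1.84.
Then θ = 85.5/(1.84−1) ≈ 102.

k ≈ 1.84, θ ≈ 102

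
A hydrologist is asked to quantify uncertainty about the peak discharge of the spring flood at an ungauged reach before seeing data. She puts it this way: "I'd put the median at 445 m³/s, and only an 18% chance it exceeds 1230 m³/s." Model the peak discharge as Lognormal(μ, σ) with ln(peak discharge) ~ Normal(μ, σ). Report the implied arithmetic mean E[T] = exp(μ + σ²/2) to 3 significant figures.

If T ~ Lognormal(μ,σ) then ln T ~ Normal(μ,σ), so the p-quantile of ln T is μ + z_p·σ.
ln(445) = 6.098 and ln(1230) = 7.115; z_{0.5} = 0, z_{0.82} = 0.9154.
σ = (7.115 − 6.098)/(0.9154 − (0)) = 1.111.
μ = 6.098 − (0)·1.111 = 6.098.
E[T] = exp(μ + σ²/2) = exp(6.098 + 0.6168) = 825 m³/s.

E[T] ≈ 825 m³/s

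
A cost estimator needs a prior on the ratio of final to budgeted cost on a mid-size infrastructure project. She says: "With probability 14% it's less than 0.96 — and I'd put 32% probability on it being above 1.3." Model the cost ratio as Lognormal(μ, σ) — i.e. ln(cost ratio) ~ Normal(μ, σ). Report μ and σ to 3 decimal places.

If T ~ Lognormal(μ,σ) then ln T ~ Normal(μ,σ), so the p-quantile of ln T is μ + z_p·σ.
ln(0.96) = -0.04082 and ln(1.3) = 0.2624; z_{0.14} = -1.08, z_{0.68} = 0.4677.
σ = (0.2624 − -0.04082)/(0.4677 − (-1.08)) = 0.196.
μ = -0.04082 − (-1.08)·0.196 = 0.171.

μ ≈ 0.171, σ ≈ 0.196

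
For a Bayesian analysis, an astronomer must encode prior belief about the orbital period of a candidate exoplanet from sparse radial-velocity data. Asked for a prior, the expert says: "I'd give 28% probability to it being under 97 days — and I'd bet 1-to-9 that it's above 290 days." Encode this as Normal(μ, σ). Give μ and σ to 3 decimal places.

μ = 157.335, σ = 103.519

For Normal(μ,σ), the p-quantile is μ + z_p·σ. Here z_{0.28} = -0.5828, z_{0.9} = 1.282.
So 97 = μ − 0.5828σ and 290 = μ + 1.282σ.
Subtracting: σ = (290 − 97)/(1.282 − (-0.5828)) = 103.519.
Then μ = 97 − (-0.5828)·103.519 = 157.335.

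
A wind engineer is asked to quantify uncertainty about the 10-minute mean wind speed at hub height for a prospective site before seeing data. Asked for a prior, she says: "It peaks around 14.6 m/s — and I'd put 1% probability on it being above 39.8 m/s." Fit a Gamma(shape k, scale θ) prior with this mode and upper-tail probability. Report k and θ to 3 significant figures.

k ≈ 5.58, θ ≈ 3.19

Gamma(k,θ) with k>1 has mode (k−1)θ, so θ = 14.6/(k−1).
Need P(X < 39.8) = 0.99 with θ tied to k this way. Start at k = 2, θ = 14.6: P(X<39.8) ≈ 0.756.
Too low — raise k to concentrate. Iterating converges to k ≈ 5.58.
Then θ = 14.6/(5.58−1) ≈ 3.19.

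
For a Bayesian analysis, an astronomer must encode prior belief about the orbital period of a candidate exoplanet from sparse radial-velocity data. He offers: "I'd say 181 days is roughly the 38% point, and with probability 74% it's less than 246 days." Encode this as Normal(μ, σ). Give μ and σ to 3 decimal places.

μ = 201.927, σ = 68.506

For Normal(μ,σ), the p-quantile is μ + z_p·σ. Here z_{0.38} = -0.3055, z_{0.74} = 0.6433.
So 181 = μ − 0.3055σ and 246 = μ + 0.6433σ.
Subtracting: σ = (246 − 181)/(0.6433 − (-0.3055)) = 68.506.
Then μ = 181 − (-0.3055)·68.506 = 201.927.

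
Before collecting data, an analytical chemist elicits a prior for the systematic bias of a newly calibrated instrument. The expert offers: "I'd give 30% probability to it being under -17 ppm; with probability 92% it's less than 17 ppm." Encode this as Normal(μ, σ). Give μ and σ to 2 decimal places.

For Normal(μ,σ), the p-quantile is μ + z_p·σ. Here z_{0.3} = -0.5244, z_{0.92} = 1.405.
So -17 = μ − 0.5244σ and 17 = μ + 1.405σ.
Subtracting: σ = (17 − -17)/(1.405 − (-0.5244)) = 17.62.
Then μ = -17 − (-0.5244)·17.62 = -7.76.

μ = -7.76, σ = 17.62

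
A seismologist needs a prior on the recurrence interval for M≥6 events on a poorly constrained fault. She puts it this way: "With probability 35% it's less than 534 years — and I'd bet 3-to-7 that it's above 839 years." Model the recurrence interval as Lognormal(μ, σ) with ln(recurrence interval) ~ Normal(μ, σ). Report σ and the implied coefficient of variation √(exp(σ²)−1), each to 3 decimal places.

If T ~ Lognormal(μ,σ) then ln T ~ Normal(μ,σ), so the p-quantile of ln T is μ + z_p·σ.
ln(534) = 6.28 and ln(839) = 6.732; z_{0.35} = -0.3853, z_{0.7} = 0.5244.
σ = (6.732 − 6.28)/(0.5244 − (-0.3853)) = 0.497.
μ = 6.28 − (-0.3853)·0.497 = 6.472.
CV = √(exp(σ²)−1) = √(exp(0.2467)−1) = 0.529.

σ ≈ 0.497, CV ≈ 0.529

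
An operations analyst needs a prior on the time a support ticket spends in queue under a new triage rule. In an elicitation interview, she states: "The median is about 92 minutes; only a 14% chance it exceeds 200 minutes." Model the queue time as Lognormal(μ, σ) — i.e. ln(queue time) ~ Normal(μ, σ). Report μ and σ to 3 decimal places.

μ ≈ 4.522, σ ≈ 0.719

If T ~ Lognormal(μ,σ) then ln T ~ Normal(μ,σ), so the p-quantile of ln T is μ + z_p·σ.
ln(92) = 4.522 and ln(200) = 5.298; z_{0.5} = 0, z_{0.86} = 1.08.
σ = (5.298 − 4.522)/(1.08 − (0)) = 0.719.
μ = 4.522 − (0)·0.719 = 4.522.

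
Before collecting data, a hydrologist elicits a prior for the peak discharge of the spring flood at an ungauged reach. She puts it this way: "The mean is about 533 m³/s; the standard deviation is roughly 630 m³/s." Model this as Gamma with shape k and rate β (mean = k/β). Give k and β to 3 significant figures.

k ≈ 0.716, β ≈ 0.00134

For Gamma(k, rate β): mean = k/β, variance = k/β², so CV = 1/√k.
CV = SD/mean = 630/533 = 1.182, hence k = 1/CV² = 0.716.
Then β = k/mean = 0.716/533 = 0.00134.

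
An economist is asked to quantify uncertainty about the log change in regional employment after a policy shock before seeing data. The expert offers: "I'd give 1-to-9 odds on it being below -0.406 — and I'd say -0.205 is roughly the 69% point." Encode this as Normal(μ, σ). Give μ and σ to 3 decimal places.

μ = -0.261, σ = 0.113

The p-quantile of Normal(μ,σ) is μ + z_p·σ, with z_{0.1} = -1.282 and z_{0.69} = 0.4959.
Eliminate σ: μ = (z₂·x₁ − z₁·x₂)/(z₂ − z₁) = (0.4959·-0.406 − (-1.282)·-0.205)/1.777 = -0.261.
Then σ = (x₂ − x₁)/(z₂ − z₁) = (-0.205 − -0.406)/1.777 = 0.113.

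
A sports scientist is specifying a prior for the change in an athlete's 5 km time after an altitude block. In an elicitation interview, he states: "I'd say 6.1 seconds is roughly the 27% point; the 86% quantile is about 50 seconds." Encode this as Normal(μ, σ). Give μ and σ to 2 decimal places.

μ = 21.99, σ = 25.93

For Normal(μ,σ), the p-quantile is μ + z_p·σ. Here z_{0.27} = -0.6128, z_{0.86} = 1.08.
So 6.1 = μ − 0.6128σ and 50 = μ + 1.08σ.
Subtracting: σ = (50 − 6.1)/(1.08 − (-0.6128)) = 25.93.
Then μ = 6.1 − (-0.6128)·25.93 = 21.99.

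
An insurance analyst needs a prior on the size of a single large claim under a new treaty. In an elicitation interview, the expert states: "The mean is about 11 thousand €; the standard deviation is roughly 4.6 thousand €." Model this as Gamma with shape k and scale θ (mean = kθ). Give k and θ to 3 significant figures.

For Gamma(k, scale θ): mean = kθ, variance = kθ², so CV = 1/√k.
CV = SD/mean = 4.6/11 = 0.4182, hence k = 1/CV² = 5.72.
Then θ = mean/k = 11/5.72 = 1.92.

k ≈ 5.72, θ ≈ 1.92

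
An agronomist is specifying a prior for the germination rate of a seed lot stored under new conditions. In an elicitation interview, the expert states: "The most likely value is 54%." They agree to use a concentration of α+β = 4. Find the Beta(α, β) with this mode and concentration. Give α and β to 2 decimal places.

α = 2.08, β = 1.92

For α,β > 1 the Beta mode is (α−1)/(α+β−2). With α+β = 4, the mode is (α−1)/2.
Set (α−1)/2 = 0.54 → α = 1 + 0.54·2 = 2.08.
β = 4 − α = 1.92.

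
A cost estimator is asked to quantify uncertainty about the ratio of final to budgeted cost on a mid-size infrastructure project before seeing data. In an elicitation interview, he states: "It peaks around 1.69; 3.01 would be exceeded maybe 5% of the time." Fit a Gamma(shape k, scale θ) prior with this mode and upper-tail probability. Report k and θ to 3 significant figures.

k ≈ 9.37, θ ≈ 0.202

Gamma(k,θ) with k>1 has mode (k−1)θ, so θ = 1.69/(k−1).
Need P(X < 3.01) = 0.95 with θ tied to k this way. Start at k = 2, θ = 1.69: P(X<3.01) ≈ 0.532.
Too low — raise k to concentrate. Iterating converges to k ≈ 9.37.
Then θ = 1.69/(9.37−1) ≈ 0.202.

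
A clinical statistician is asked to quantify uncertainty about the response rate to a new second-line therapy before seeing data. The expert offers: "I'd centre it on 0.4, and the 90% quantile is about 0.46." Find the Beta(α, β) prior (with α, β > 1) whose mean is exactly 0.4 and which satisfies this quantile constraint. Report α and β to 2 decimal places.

α ≈ 44.23, β ≈ 66.34

With mean 0.4 fixed, write α = 0.4s, β = 0.6s where s = α+β.
Need P(θ < 0.46) = 0.9 under Beta(0.4s, 0.6s). Normal approximation: (q−m)/√(m(1−m)/s) ≈ z_{0.9} = 1.28, so s ≈ 0.4·0.6·(1.28)²/(0.46−0.4)² = 109.5.
At s = 109.5: P(θ<0.46) ≈ 0.899. Adjusting to match 0.9 gives s ≈ 110.56.
So α = 0.4·110.56 ≈ 44.23, β = 0.6·110.56 ≈ 66.34.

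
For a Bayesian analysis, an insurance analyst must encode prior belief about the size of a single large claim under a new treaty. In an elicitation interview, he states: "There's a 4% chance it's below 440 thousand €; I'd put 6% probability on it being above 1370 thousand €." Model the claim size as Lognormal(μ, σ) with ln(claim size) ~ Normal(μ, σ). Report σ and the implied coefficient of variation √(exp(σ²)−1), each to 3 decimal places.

If T ~ Lognormal(μ,σ) then ln T ~ Normal(μ,σ), so the p-quantile of ln T is μ + z_p·σ.
ln(440) = 6.087 and ln(1370) = 7.223; z_{0.04} = -1.751, z_{0.94} = 1.555.
σ = (7.223 − 6.087)/(1.555 − (-1.751)) = 0.344.
μ = 6.087 − (-1.751)·0.344 = 6.688.
CV = √(exp(σ²)−1) = √(exp(0.1181)−1) = 0.354.

σ ≈ 0.344, CV ≈ 0.354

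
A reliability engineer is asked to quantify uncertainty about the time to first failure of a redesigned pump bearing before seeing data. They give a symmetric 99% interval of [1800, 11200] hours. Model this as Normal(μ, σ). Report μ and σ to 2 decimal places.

A symmetric 99% interval runs μ ± z·σ with z = 2.576.
Half-width = 4700, so σ = 4700/2.576 = 1824.66.
μ is the interval midpoint, 6500.00.

μ = 6500.00, σ = 1824.66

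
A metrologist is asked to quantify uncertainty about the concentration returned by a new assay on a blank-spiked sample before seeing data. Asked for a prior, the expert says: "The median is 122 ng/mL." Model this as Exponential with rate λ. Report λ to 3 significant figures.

Exponential median = ln 2 / λ, so λ = ln 2 / 122.0 = 0.00568.

λ ≈ 0.00568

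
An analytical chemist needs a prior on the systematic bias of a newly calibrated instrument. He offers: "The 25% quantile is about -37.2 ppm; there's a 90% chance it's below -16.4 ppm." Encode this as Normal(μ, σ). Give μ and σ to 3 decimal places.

μ = -30.028, σ = 10.634

The p-quantile of Normal(μ,σ) is μ + z_p·σ, with z_{0.25} = -0.6745 and z_{0.9} = 1.282.
Eliminate σ: μ = (z₂·x₁ − z₁·x₂)/(z₂ − z₁) = (1.282·-37.2 − (-0.6745)·-16.4)/1.956 = -30.028.
Then σ = (x₂ − x₁)/(z₂ − z₁) = (-16.4 − -37.2)/1.956 = 10.634.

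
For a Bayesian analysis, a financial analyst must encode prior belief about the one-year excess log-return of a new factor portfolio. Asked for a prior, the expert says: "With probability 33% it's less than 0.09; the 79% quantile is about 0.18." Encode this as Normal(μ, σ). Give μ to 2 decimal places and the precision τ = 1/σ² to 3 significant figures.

For Normal(μ,σ), the p-quantile is μ + z_p·σ. Here z_{0.33} = -0.4399, z_{0.79} = 0.8064.
So 0.09 = μ − 0.4399σ and 0.18 = μ + 0.8064σ.
Subtracting: σ = (0.18 − 0.09)/(0.8064 − (-0.4399)) = 0.07.
Then μ = 0.09 − (-0.4399)·0.07 = 0.12.
Precision τ = 1/σ² = 1/0.07221² = 192.

μ = 0.12, τ = 192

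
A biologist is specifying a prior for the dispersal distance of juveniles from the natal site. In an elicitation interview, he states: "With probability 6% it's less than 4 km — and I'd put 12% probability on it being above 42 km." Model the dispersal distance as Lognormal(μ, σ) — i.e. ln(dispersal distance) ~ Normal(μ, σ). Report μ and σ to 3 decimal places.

μ ≈ 2.726, σ ≈ 0.861

If T ~ Lognormal(μ,σ) then ln T ~ Normal(μ,σ), so the p-quantile of ln T is μ + z_p·σ.
ln(4) = 1.386 and ln(42) = 3.738; z_{0.06} = -1.555, z_{0.88} = 1.175.
σ = (3.738 − 1.386)/(1.175 − (-1.555)) = 0.861.
μ = 1.386 − (-1.555)·0.861 = 2.726.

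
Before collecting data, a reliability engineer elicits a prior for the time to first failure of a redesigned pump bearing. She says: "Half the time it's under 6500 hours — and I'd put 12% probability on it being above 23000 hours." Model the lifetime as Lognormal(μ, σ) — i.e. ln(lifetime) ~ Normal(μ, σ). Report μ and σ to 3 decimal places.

μ ≈ 8.780, σ ≈ 1.075

If T ~ Lognormal(μ,σ) then ln T ~ Normal(μ,σ), so the p-quantile of ln T is μ + z_p·σ.
ln(6500) = 8.78 and ln(23000) = 10.04; z_{0.5} = 0, z_{0.88} = 1.175.
σ = (10.04 − 8.78)/(1.175 − (0)) = 1.075.
μ = 8.78 − (0)·1.075 = 8.780.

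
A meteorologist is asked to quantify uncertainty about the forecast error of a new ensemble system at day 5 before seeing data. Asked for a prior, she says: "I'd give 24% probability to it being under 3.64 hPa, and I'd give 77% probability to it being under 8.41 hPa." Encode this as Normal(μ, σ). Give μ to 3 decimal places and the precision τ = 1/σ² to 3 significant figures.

μ = 5.971, τ = 0.0918

The p-quantile of Normal(μ,σ) is μ + z_p·σ, with z_{0.24} = -0.7063 and z_{0.77} = 0.7388.
Eliminate σ: μ = (z₂·x₁ − z₁·x₂)/(z₂ − z₁) = (0.7388·3.64 − (-0.7063)·8.41)/1.445 = 5.971.
Then σ = (x₂ − x₁)/(z₂ − z₁) = (8.41 − 3.64)/1.445 = 3.301.
Precision τ = 1/σ² = 1/3.301² = 0.0918.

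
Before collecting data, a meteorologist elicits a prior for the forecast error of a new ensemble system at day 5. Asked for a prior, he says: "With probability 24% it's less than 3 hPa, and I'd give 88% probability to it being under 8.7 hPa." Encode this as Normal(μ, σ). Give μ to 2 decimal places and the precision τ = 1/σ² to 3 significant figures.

μ = 5.14, τ = 0.109

For Normal(μ,σ), the p-quantile is μ + z_p·σ. Here z_{0.24} = -0.7063, z_{0.88} = 1.175.
So 3 = μ − 0.7063σ and 8.7 = μ + 1.175σ.
Subtracting: σ = (8.7 − 3)/(1.175 − (-0.7063)) = 3.03.
Then μ = 3 − (-0.7063)·3.03 = 5.14.
Precision τ = 1/σ² = 1/3.03² = 0.109.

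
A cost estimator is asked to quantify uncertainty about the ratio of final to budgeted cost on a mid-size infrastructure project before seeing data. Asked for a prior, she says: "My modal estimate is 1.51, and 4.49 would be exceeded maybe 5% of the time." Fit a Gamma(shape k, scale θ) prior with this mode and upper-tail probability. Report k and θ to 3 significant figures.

k ≈ 3.23, θ ≈ 0.676

Gamma(k,θ) with k>1 has mode (k−1)θ, so θ = 1.51/(k−1).
Need P(X < 4.49) = 0.95 with θ tied to k this way. Start at k = 2, θ = 1.51: P(X<4.49) ≈ 0.797.
Too low — raise k to concentrate. Iterating converges to k ≈ 3.23.
Then θ = 1.51/(3.23−1) ≈ 0.676.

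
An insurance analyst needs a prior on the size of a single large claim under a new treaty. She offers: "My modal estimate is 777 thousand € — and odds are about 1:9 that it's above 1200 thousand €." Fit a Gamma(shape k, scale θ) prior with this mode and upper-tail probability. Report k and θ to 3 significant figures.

Gamma(k,θ) with k>1 has mode (k−1)θ, so θ = 777/(k−1).
Need P(X < 1200) = 0.9 with θ tied to k this way. Start at k = 2, θ = 777: P(X<1200) ≈ 0.457.
Too low — raise k to concentrate. Iterating converges to k ≈ 10.9.
Then θ = 777/(10.9−1) ≈ 78.5.

k ≈ 10.9, θ ≈ 78.5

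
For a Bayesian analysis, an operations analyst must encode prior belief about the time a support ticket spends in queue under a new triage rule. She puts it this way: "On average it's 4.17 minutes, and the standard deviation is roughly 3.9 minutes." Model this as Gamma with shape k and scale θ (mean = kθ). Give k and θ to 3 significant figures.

For Gamma(k, scale θ): mean = kθ, variance = kθ², so CV = 1/√k.
CV = SD/mean = 3.9/4.17 = 0.9353, hence k = 1/CV² = 1.14.
Then θ = mean/k = 4.17/1.14 = 3.65.

k ≈ 1.14, θ ≈ 3.65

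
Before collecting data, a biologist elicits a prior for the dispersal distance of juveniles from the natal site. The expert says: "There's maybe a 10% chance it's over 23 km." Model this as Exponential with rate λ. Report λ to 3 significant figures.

P(T > 23.0) = e^(−λ·23.0) = 0.1, so λ = −ln(0.1)/23.0 = 0.1.

λ ≈ 0.1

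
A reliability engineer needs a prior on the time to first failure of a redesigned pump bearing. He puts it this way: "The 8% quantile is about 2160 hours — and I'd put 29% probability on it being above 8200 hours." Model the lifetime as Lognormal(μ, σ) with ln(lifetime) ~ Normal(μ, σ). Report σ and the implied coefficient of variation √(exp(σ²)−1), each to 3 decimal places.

σ ≈ 0.681, CV ≈ 0.768

If T ~ Lognormal(μ,σ) then ln T ~ Normal(μ,σ), so the p-quantile of ln T is μ + z_p·σ.
ln(2160) = 7.678 and ln(8200) = 9.012; z_{0.08} = -1.405, z_{0.71} = 0.5534.
σ = (9.012 − 7.678)/(0.5534 − (-1.405)) = 0.681.
μ = 7.678 − (-1.405)·0.681 = 8.635.
CV = √(exp(σ²)−1) = √(exp(0.4640)−1) = 0.768.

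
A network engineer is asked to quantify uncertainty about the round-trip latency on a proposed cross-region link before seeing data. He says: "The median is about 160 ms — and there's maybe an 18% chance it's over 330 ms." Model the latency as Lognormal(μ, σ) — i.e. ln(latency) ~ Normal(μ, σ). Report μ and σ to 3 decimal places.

If T ~ Lognormal(μ,σ) then ln T ~ Normal(μ,σ), so the p-quantile of ln T is μ + z_p·σ.
ln(160) = 5.075 and ln(330) = 5.799; z_{0.5} = 0, z_{0.82} = 0.9154.
σ = (5.799 − 5.075)/(0.9154 − (0)) = 0.791.
μ = 5.075 − (0)·0.791 = 5.075.

μ ≈ 5.075, σ ≈ 0.791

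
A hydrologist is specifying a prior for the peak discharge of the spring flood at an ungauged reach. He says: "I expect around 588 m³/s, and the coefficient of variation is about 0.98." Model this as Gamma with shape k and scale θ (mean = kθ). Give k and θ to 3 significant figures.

For Gamma(k, scale θ): mean = kθ, variance = kθ², so CV = 1/√k.
CV = 0.98, hence k = 1/CV² = 1.04.
Then θ = mean/k = 588/1.04 = 565.

k ≈ 1.04, θ ≈ 565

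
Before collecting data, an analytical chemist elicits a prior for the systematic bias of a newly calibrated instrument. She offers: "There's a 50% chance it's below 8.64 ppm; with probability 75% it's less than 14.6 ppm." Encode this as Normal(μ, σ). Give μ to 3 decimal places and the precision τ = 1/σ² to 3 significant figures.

μ = 8.640, τ = 0.0128

For Normal(μ,σ), the p-quantile is μ + z_p·σ. Here z_{0.5} = 0, z_{0.75} = 0.6745.
So 8.64 = μ + 0σ and 14.6 = μ + 0.6745σ.
Subtracting: σ = (14.6 − 8.64)/(0.6745 − (0)) = 8.836.
Then μ = 8.64 − (0)·8.836 = 8.640.
Precision τ = 1/σ² = 1/8.836² = 0.0128.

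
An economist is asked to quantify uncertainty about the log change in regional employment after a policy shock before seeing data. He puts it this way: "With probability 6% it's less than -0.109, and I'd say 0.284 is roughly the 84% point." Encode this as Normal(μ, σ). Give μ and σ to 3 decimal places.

μ = 0.131, σ = 0.154

The p-quantile of Normal(μ,σ) is μ + z_p·σ, with z_{0.06} = -1.555 and z_{0.84} = 0.9945.
Eliminate σ: μ = (z₂·x₁ − z₁·x₂)/(z₂ − z₁) = (0.9945·-0.109 − (-1.555)·0.284)/2.549 = 0.131.
Then σ = (x₂ − x₁)/(z₂ − z₁) = (0.284 − -0.109)/2.549 = 0.154.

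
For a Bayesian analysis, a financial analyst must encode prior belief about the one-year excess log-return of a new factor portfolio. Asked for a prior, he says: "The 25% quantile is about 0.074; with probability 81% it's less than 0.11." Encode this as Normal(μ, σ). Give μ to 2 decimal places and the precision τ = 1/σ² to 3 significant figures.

μ = 0.09, τ = 1860

The p-quantile of Normal(μ,σ) is μ + z_p·σ, with z_{0.25} = -0.6745 and z_{0.81} = 0.8779.
Eliminate σ: μ = (z₂·x₁ − z₁·x₂)/(z₂ − z₁) = (0.8779·0.074 − (-0.6745)·0.11)/1.552 = 0.09.
Then σ = (x₂ − x₁)/(z₂ − z₁) = (0.11 − 0.074)/1.552 = 0.02.
Precision τ = 1/σ² = 1/0.02319² = 1860.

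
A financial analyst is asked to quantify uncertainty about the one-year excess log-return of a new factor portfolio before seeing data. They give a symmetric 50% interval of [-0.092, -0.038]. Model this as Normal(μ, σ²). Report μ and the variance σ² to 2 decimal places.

μ = -0.07, σ² = 0.00

A symmetric 50% interval runs μ ± z·σ with z = 0.6745.
Half-width = 0.027, so σ = 0.027/0.6745 = 0.040 and σ² = 0.00.
μ is the interval midpoint, -0.07.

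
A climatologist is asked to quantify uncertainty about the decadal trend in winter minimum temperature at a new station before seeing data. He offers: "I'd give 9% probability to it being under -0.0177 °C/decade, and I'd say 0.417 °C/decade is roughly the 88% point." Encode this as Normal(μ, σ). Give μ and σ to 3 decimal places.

The p-quantile of Normal(μ,σ) is μ + z_p·σ, with z_{0.09} = -1.341 and z_{0.88} = 1.175.
Eliminate σ: μ = (z₂·x₁ − z₁·x₂)/(z₂ − z₁) = (1.175·-0.0177 − (-1.341)·0.417)/2.516 = 0.214.
Then σ = (x₂ − x₁)/(z₂ − z₁) = (0.417 − -0.0177)/2.516 = 0.173.

μ = 0.214, σ = 0.173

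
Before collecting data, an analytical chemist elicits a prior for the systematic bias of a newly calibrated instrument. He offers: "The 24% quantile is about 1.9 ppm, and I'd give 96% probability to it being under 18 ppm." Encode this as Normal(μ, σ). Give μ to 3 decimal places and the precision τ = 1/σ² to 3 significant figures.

μ = 6.528, τ = 0.0233

The p-quantile of Normal(μ,σ) is μ + z_p·σ, with z_{0.24} = -0.7063 and z_{0.96} = 1.751.
Eliminate σ: μ = (z₂·x₁ − z₁·x₂)/(z₂ − z₁) = (1.751·1.9 − (-0.7063)·18)/2.457 = 6.528.
Then σ = (x₂ − x₁)/(z₂ − z₁) = (18 − 1.9)/2.457 = 6.553.
Precision τ = 1/σ² = 1/6.553² = 0.0233.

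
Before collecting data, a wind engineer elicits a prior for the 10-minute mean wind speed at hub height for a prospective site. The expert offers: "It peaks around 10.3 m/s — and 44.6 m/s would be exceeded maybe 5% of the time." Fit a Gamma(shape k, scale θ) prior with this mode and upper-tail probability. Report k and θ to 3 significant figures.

k ≈ 2.15, θ ≈ 8.94

Gamma(k,θ) with k>1 has mode (k−1)θ, so θ = 10.3/(k−1).
Need P(X < 44.6) = 0.95 with θ tied to k this way. Start at k = 2, θ = 10.3: P(X<44.6) ≈ 0.930.
Too low — raise k to concentrate. Iterating converges to k ≈ 2.15.
Then θ = 10.3/(2.15−1) ≈ 8.94.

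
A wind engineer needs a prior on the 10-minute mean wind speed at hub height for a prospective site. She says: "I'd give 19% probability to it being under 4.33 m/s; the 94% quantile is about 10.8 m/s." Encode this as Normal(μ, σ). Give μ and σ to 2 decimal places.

For Normal(μ,σ), the p-quantile is μ + z_p·σ. Here z_{0.19} = -0.8779, z_{0.94} = 1.555.
So 4.33 = μ − 0.8779σ and 10.8 = μ + 1.555σ.
Subtracting: σ = (10.8 − 4.33)/(1.555 − (-0.8779)) = 2.66.
Then μ = 4.33 − (-0.8779)·2.66 = 6.66.

μ = 6.66, σ = 2.66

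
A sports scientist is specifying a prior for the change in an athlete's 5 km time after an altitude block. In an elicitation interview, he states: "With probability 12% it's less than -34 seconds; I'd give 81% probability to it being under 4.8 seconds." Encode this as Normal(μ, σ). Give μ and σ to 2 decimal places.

μ = -11.79, σ = 18.90

For Normal(μ,σ), the p-quantile is μ + z_p·σ. Here z_{0.12} = -1.175, z_{0.81} = 0.8779.
So -34 = μ − 1.175σ and 4.8 = μ + 0.8779σ.
Subtracting: σ = (4.8 − -34)/(0.8779 − (-1.175)) = 18.90.
Then μ = -34 − (-1.175)·18.90 = -11.79.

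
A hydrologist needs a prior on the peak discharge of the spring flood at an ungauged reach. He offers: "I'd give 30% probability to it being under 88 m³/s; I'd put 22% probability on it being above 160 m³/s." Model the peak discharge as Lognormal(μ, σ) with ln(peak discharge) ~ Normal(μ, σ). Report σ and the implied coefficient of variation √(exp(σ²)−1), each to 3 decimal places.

σ ≈ 0.461, CV ≈ 0.487

If T ~ Lognormal(μ,σ) then ln T ~ Normal(μ,σ), so the p-quantile of ln T is μ + z_p·σ.
ln(88) = 4.477 and ln(160) = 5.075; z_{0.3} = -0.5244, z_{0.78} = 0.7722.
σ = (5.075 − 4.477)/(0.7722 − (-0.5244)) = 0.461.
μ = 4.477 − (-0.5244)·0.461 = 4.719.
CV = √(exp(σ²)−1) = √(exp(0.2126)−1) = 0.487.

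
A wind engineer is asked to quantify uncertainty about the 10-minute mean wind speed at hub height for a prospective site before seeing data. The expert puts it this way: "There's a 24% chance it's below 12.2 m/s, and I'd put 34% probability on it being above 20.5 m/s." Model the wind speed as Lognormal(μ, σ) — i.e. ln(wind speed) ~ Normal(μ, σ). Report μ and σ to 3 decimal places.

μ ≈ 2.829, σ ≈ 0.464

If T ~ Lognormal(μ,σ) then ln T ~ Normal(μ,σ), so the p-quantile of ln T is μ + z_p·σ.
ln(12.2) = 2.501 and ln(20.5) = 3.02; z_{0.24} = -0.7063, z_{0.66} = 0.4125.
σ = (3.02 − 2.501)/(0.4125 − (-0.7063)) = 0.464.
μ = 2.501 − (-0.7063)·0.464 = 2.829.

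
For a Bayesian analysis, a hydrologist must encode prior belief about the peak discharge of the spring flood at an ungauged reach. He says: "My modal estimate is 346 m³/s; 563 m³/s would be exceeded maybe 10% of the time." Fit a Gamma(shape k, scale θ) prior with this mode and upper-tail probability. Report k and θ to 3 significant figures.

k ≈ 8.94, θ ≈ 43.6

Gamma(k,θ) with k>1 has mode (k−1)θ, so θ = 346/(k−1).
Need P(X < 563) = 0.9 with θ tied to k this way. Start at k = 2, θ = 346: P(X<563) ≈ 0.484.
Too low — raise k to concentrate. Iterating converges to k ≈ 8.94.
Then θ = 346/(8.94−1) ≈ 43.6.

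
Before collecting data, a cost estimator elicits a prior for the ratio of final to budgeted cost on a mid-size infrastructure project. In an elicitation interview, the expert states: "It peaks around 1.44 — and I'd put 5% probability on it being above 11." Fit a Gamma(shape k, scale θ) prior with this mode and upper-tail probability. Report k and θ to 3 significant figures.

Gamma(k,θ) with k>1 has mode (k−1)θ, so θ = 1.44/(k−1).
Need P(X < 11) = 0.95 with θ tied to k this way. Start at k = 2, θ = 1.44: P(X<11) ≈ 0.996.
Too high — lower k to spread out. Iterating converges to k ≈ 1.51.
Then θ = 1.44/(1.51−1) ≈ 2.8.

k ≈ 1.51, θ ≈ 2.8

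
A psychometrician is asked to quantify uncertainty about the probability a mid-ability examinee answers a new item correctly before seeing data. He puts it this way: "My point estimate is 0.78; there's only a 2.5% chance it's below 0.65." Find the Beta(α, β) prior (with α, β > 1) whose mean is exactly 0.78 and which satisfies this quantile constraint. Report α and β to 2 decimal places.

With mean 0.78 fixed, write α = 0.78s, β = 0.22s where s = α+β.
Need P(θ < 0.65) = 0.025 under Beta(0.78s, 0.22s). Normal approximation: (q−m)/√(m(1−m)/s) ≈ z_{0.025} = -1.96, so s ≈ 0.78·0.22·(-1.96)²/(0.65−0.78)² = 39.0.
At s = 39.0: P(θ<0.65) ≈ 0.034. Adjusting to match 0.025 gives s ≈ 45.31.
So α = 0.78·45.31 ≈ 35.35, β = 0.22·45.31 ≈ 9.97.

α ≈ 35.35, β ≈ 9.97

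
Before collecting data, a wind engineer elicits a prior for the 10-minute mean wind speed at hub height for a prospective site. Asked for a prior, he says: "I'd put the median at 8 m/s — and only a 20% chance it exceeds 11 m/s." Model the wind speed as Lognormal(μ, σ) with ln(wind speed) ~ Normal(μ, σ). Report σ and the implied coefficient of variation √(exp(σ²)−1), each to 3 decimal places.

If T ~ Lognormal(μ,σ) then ln T ~ Normal(μ,σ), so the p-quantile of ln T is μ + z_p·σ.
ln(8) = 2.079 and ln(11) = 2.398; z_{0.5} = 0, z_{0.8} = 0.8416.
σ = (2.398 − 2.079)/(0.8416 − (0)) = 0.378.
μ = 2.079 − (0)·0.378 = 2.079.
CV = √(exp(σ²)−1) = √(exp(0.1432)−1) = 0.392.

σ ≈ 0.378, CV ≈ 0.392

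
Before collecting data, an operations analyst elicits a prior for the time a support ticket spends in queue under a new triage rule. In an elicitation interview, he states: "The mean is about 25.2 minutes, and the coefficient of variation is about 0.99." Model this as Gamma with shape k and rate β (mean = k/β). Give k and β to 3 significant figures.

For Gamma(k, rate β): mean = k/β, variance = k/β², so CV = 1/√k.
CV = 0.99, hence k = 1/CV² = 1.02.
Then β = k/mean = 1.02/25.2 = 0.0405.

k ≈ 1.02, β ≈ 0.0405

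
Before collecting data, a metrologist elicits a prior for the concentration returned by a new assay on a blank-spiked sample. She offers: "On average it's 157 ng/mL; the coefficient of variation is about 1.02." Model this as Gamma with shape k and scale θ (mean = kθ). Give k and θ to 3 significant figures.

For Gamma(k, scale θ): mean = kθ, variance = kθ², so CV = 1/√k.
CV = 1.02, hence k = 1/CV² = 0.961.
Then θ = mean/k = 157/0.961 = 163.

k ≈ 0.961, θ ≈ 163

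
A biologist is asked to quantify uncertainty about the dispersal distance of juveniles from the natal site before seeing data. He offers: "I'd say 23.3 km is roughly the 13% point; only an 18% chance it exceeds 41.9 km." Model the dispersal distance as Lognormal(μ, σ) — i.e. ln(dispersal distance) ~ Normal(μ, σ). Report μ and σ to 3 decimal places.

If T ~ Lognormal(μ,σ) then ln T ~ Normal(μ,σ), so the p-quantile of ln T is μ + z_p·σ.
ln(23.3) = 3.148 and ln(41.9) = 3.735; z_{0.13} = -1.126, z_{0.82} = 0.9154.
σ = (3.735 − 3.148)/(0.9154 − (-1.126)) = 0.287.
μ = 3.148 − (-1.126)·0.287 = 3.472.

μ ≈ 3.472, σ ≈ 0.287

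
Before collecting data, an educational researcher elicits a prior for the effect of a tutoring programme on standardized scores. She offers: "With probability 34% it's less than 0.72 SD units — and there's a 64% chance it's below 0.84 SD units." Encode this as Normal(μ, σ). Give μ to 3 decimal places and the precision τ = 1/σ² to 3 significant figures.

The p-quantile of Normal(μ,σ) is μ + z_p·σ, with z_{0.34} = -0.4125 and z_{0.64} = 0.3585.
Eliminate σ: μ = (z₂·x₁ − z₁·x₂)/(z₂ − z₁) = (0.3585·0.72 − (-0.4125)·0.84)/0.7709 = 0.784.
Then σ = (x₂ − x₁)/(z₂ − z₁) = (0.84 − 0.72)/0.7709 = 0.156.
Precision τ = 1/σ² = 1/0.1557² = 41.3.

μ = 0.784, τ = 41.3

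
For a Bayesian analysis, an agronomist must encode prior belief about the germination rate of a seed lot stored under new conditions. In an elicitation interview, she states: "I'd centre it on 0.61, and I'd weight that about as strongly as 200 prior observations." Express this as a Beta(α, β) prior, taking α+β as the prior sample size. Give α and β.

Under the effective-sample-size interpretation, Beta(α, β) has prior mean α/(α+β) and prior sample size α+β.
So α+β = 200 and α/(α+β) = 0.61, giving α = 0.61·200 = 122 and β = 200 − 122 = 78.

α = 122, β = 78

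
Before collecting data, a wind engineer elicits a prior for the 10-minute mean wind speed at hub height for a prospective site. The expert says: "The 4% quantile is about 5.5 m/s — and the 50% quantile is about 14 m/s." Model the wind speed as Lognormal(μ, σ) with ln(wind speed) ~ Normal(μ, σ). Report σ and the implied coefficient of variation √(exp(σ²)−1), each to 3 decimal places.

If T ~ Lognormal(μ,σ) then ln T ~ Normal(μ,σ), so the p-quantile of ln T is μ + z_p·σ.
ln(5.5) = 1.705 and ln(14) = 2.639; z_{0.04} = -1.751, z_{0.5} = 0.
σ = (2.639 − 1.705)/(0 − (-1.751)) = 0.534.
μ = 1.705 − (-1.751)·0.534 = 2.639.
CV = √(exp(σ²)−1) = √(exp(0.2848)−1) = 0.574.

σ ≈ 0.534, CV ≈ 0.574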